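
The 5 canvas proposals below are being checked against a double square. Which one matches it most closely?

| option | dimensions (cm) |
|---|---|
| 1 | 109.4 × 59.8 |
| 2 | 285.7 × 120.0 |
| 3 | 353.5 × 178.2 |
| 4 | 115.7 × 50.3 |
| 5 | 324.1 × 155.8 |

Ratios (long/short): 1 ≈ 1.829; 2 ≈ 2.381; 3 ≈ 1.984; 4 ≈ 2.300; 5 ≈ 2.080.
2:1 ≈ 2.000; option 3 is nearest (Δ 0.016).

3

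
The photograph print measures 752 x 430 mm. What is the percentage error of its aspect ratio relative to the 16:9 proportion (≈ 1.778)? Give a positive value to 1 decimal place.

Ratio = 752 / 430 ≈ 1.7488.
Ideal 16:9 ≈ 1.7778. |1.7488 − 1.7778| / 1.7778 ≈ 1.63% → 1.6%.

1.6%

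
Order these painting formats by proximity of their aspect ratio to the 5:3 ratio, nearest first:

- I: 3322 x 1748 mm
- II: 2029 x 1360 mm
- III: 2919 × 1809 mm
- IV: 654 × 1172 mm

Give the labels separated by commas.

III, IV, II, I

I: 3322/1748 ≈ 1.900 → |1.900 − 1.667| = 0.233
II: 2029/1360 ≈ 1.492 → |1.492 − 1.667| = 0.175
III: 2919/1809 ≈ 1.614 → |1.614 − 1.667| = 0.053
IV: 1172/654 ≈ 1.792 → |1.792 − 1.667| = 0.125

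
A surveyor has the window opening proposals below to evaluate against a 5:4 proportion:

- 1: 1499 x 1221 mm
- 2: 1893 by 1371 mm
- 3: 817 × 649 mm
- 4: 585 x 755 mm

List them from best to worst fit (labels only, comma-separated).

3, 1, 4, 2

Ratios: 1 = 1499 / 1221 ≈ 1.228; 2 = 1893 / 1371 ≈ 1.381; 3 = 817 / 649 ≈ 1.259; 4 = 755 / 585 ≈ 1.291.
|Δ from 1.250|: 1 0.022; 2 0.131; 3 0.009; 4 0.041.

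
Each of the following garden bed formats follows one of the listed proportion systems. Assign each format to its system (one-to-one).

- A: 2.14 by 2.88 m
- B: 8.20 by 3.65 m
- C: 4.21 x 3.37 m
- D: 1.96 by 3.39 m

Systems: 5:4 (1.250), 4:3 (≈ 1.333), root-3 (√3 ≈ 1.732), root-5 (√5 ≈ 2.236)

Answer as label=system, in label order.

A=4:3, B=root-5, C=5:4, D=root-3

Ratios: A ≈ 1.346; B ≈ 2.247; C ≈ 1.249; D ≈ 1.730.
Targets: 5:4 ≈ 1.250; 4:3 ≈ 1.333; root-3 ≈ 1.732; root-5 ≈ 2.236.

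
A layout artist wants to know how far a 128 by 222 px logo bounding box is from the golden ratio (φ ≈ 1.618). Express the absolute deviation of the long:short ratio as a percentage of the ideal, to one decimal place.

Ratio = 222 / 128 ≈ 1.7344.
Ideal golden ratio ≈ 1.6180. |1.7344 − 1.6180| / 1.6180 ≈ 7.19% → 7.2%.

7.2%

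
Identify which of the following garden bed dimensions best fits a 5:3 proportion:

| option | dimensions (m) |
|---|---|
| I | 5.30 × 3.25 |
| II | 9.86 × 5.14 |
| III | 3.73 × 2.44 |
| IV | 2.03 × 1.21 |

IV

Ratios (long/short): I ≈ 1.631; II ≈ 1.918; III ≈ 1.529; IV ≈ 1.678.
5:3 ≈ 1.667; option IV is nearest (Δ 0.011).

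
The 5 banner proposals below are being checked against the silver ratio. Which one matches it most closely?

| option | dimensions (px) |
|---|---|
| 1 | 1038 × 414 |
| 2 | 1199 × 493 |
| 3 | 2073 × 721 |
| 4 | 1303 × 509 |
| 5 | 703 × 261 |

Target silver ratio ≈ 2.414.
1: 2.507 (Δ0.093)  2: 2.432 (Δ0.018)  3: 2.875 (Δ0.461)  4: 2.560 (Δ0.146)  5: 2.693 (Δ0.279)

2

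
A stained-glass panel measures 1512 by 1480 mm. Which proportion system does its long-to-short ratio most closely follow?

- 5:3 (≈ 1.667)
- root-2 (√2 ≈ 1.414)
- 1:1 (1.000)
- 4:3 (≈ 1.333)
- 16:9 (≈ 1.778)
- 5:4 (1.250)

1:1

1512/1480 ≈ 1.022. Nearest candidates are 1:1 (1.000, off by 0.022) and 5:4 (1.250, off by 0.228).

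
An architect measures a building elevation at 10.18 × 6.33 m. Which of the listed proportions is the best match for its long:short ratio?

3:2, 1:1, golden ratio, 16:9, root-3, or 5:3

10.18/6.33 ≈ 1.608. Nearest candidates are golden ratio (1.618, off by 0.010) and 5:3 (1.667, off by 0.059).

golden ratio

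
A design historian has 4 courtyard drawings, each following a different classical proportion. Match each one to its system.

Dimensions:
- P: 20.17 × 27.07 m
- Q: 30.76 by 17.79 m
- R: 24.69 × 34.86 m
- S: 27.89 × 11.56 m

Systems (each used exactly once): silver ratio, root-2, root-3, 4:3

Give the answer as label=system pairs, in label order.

Ratios: P ≈ 1.342; Q ≈ 1.729; R ≈ 1.412; S ≈ 2.413.
Targets: silver ratio ≈ 2.414; root-2 ≈ 1.414; root-3 ≈ 1.732; 4:3 ≈ 1.333.

P=4:3, Q=root-3, R=root-2, S=silver ratio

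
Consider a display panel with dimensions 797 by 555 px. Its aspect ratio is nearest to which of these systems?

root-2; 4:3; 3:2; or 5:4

797/555 ≈ 1.436. Nearest candidates are root-2 (1.414, off by 0.022) and 3:2 (1.500, off by 0.064).

root-2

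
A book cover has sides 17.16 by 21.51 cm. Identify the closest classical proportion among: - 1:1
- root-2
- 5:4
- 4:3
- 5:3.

21.51/17.16 ≈ 1.253. Nearest candidates are 5:4 (1.250, off by 0.003) and 4:3 (1.333, off by 0.080).

5:4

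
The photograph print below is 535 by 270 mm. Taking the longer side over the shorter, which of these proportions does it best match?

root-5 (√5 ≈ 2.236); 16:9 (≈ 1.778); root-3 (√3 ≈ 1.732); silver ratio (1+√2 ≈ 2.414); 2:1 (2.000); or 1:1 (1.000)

Ratio = 535 / 270 ≈ 1.981.
Distances: root-5 2.236 (Δ 0.255); 16:9 1.778 (Δ 0.203); root-3 1.732 (Δ 0.249); silver ratio 2.414 (Δ 0.433); 2:1 2.000 (Δ 0.019); 1:1 1.000 (Δ 0.981).

2:1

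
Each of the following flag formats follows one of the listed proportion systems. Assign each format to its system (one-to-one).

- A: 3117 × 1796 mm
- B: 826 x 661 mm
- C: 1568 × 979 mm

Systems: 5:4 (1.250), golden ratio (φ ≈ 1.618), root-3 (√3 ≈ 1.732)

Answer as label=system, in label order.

A=root-3, B=5:4, C=golden ratio

A = 3117/1796 ≈ 1.736 → root-3 (1.732)
B = 826/661 ≈ 1.250 → 5:4 (1.250)
C = 1568/979 ≈ 1.602 → golden ratio (1.618)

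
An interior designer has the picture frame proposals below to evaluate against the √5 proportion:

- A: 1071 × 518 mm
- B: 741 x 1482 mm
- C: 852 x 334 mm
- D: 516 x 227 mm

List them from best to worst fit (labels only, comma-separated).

D, A, B, C

A: 1071/518 ≈ 2.068 → |2.068 − 2.236| = 0.168
B: 1482/741 ≈ 2.000 → |2.000 − 2.236| = 0.236
C: 852/334 ≈ 2.551 → |2.551 − 2.236| = 0.315
D: 516/227 ≈ 2.273 → |2.273 − 2.236| = 0.037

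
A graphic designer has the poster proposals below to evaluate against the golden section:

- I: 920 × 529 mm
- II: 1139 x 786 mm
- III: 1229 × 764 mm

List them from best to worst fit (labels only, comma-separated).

I: 920/529 ≈ 1.739 → |1.739 − 1.618| = 0.121
II: 1139/786 ≈ 1.449 → |1.449 − 1.618| = 0.169
III: 1229/764 ≈ 1.609 → |1.609 − 1.618| = 0.009

III, I, II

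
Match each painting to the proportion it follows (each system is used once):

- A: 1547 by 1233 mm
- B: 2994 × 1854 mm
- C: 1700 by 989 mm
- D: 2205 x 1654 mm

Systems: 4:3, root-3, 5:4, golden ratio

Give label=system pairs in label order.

A=5:4, B=golden ratio, C=root-3, D=4:3

A = 1547/1233 ≈ 1.255 → 5:4 (1.250)
B = 2994/1854 ≈ 1.615 → golden ratio (1.618)
C = 1700/989 ≈ 1.719 → root-3 (1.732)
D = 2205/1654 ≈ 1.333 → 4:3 (1.333)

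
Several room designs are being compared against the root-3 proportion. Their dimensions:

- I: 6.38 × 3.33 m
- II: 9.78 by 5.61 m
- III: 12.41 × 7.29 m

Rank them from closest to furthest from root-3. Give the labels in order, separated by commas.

Ratios: I = 6.38 / 3.33 ≈ 1.916; II = 9.78 / 5.61 ≈ 1.743; III = 12.41 / 7.29 ≈ 1.702.
|Δ from 1.732|: I 0.184; II 0.011; III 0.030.

II, III, I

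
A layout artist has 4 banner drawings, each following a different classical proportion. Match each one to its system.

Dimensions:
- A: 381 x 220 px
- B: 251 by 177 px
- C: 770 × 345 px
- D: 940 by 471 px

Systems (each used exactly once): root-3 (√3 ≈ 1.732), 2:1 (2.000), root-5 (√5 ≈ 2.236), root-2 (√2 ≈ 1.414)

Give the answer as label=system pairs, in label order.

A = 381/220 ≈ 1.732 → root-3 (1.732)
B = 251/177 ≈ 1.418 → root-2 (1.414)
C = 770/345 ≈ 2.232 → root-5 (2.236)
D = 940/471 ≈ 1.996 → 2:1 (2.000)

A=root-3, B=root-2, C=root-5, D=2:1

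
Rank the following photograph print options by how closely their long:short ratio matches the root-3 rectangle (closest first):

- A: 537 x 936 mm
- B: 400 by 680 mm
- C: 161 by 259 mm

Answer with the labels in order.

A: 936/537 ≈ 1.743 → |1.743 − 1.732| = 0.011
B: 680/400 ≈ 1.700 → |1.700 − 1.732| = 0.032
C: 259/161 ≈ 1.609 → |1.609 − 1.732| = 0.123

A, B, C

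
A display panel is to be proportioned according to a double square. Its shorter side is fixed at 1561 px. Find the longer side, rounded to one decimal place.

2:1 = 2.00000.
Longer side = 1561 × 2.00000 ≈ 3122.000 → 3122.0 px.

3122.0 px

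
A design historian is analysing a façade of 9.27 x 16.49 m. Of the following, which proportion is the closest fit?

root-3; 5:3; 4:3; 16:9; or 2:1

16:9

16.49/9.27 ≈ 1.779. Nearest candidates are 16:9 (1.778, off by 0.001) and root-3 (1.732, off by 0.047).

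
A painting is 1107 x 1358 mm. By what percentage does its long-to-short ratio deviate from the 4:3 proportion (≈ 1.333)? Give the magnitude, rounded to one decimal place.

Ratio = 1358 / 1107 ≈ 1.2267.
Ideal 4:3 ≈ 1.3333. |1.2267 − 1.3333| / 1.3333 ≈ 8.00% → 8.0%.

8.0%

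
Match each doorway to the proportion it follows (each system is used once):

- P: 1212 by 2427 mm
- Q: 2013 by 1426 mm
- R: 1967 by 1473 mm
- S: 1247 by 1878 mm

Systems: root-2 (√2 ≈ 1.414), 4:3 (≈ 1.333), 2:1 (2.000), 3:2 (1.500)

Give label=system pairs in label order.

P=2:1, Q=root-2, R=4:3, S=3:2

Ratios: P ≈ 2.002; Q ≈ 1.412; R ≈ 1.335; S ≈ 1.506.
Targets: root-2 ≈ 1.414; 4:3 ≈ 1.333; 2:1 ≈ 2.000; 3:2 ≈ 1.500.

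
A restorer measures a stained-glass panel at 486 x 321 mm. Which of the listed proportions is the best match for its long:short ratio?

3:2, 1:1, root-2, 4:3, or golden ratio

486/321 ≈ 1.514. Nearest candidates are 3:2 (1.500, off by 0.014) and root-2 (1.414, off by 0.100).

3:2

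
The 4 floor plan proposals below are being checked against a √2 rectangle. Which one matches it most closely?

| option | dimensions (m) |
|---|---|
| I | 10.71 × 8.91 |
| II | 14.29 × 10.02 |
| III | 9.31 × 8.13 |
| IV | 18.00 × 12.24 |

II

Ratios (long/short): I ≈ 1.202; II ≈ 1.426; III ≈ 1.145; IV ≈ 1.471.
root-2 ≈ 1.414; option II is nearest (Δ 0.012).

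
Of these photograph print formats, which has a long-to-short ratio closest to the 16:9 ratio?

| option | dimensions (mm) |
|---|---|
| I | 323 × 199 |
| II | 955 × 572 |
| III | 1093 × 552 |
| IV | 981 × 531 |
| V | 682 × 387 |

Target 16:9 ≈ 1.778.
I: 1.623 (Δ0.155)  II: 1.670 (Δ0.108)  III: 1.980 (Δ0.202)  IV: 1.847 (Δ0.069)  V: 1.762 (Δ0.016)

V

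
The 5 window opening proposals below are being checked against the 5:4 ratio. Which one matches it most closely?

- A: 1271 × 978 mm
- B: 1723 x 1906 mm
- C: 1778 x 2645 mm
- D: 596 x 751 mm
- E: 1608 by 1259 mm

Target 5:4 ≈ 1.250.
A: 1.300 (Δ0.050)  B: 1.106 (Δ0.144)  C: 1.488 (Δ0.238)  D: 1.260 (Δ0.010)  E: 1.277 (Δ0.027)

D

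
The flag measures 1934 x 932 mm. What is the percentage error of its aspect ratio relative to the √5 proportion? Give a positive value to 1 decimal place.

7.2%

Ratio = 1934 / 932 ≈ 2.0751.
Ideal root-5 ≈ 2.2361. |2.0751 − 2.2361| / 2.2361 ≈ 7.20% → 7.2%.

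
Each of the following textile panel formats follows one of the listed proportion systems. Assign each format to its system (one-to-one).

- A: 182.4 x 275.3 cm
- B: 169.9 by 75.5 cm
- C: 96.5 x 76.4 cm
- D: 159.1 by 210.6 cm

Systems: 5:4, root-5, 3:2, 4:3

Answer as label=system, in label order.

A=3:2, B=root-5, C=5:4, D=4:3

Ratios: A ≈ 1.509; B ≈ 2.250; C ≈ 1.263; D ≈ 1.324.
Targets: 5:4 ≈ 1.250; root-5 ≈ 2.236; 3:2 ≈ 1.500; 4:3 ≈ 1.333.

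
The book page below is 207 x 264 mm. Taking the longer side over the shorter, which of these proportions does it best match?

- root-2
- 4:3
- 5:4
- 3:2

5:4

264/207 ≈ 1.275. Nearest candidates are 5:4 (1.250, off by 0.025) and 4:3 (1.333, off by 0.058).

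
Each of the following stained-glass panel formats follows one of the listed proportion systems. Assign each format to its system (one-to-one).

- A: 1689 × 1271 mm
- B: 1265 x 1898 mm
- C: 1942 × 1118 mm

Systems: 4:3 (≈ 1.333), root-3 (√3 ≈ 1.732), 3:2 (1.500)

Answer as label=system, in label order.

A=4:3, B=3:2, C=root-3

Ratios: A ≈ 1.329; B ≈ 1.500; C ≈ 1.737.
Targets: 4:3 ≈ 1.333; root-3 ≈ 1.732; 3:2 ≈ 1.500.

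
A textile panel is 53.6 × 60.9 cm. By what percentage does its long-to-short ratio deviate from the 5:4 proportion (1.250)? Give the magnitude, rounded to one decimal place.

Ratio = 60.9 / 53.6 ≈ 1.1362.
Ideal 5:4 = 1.2500. |1.1362 − 1.2500| / 1.2500 ≈ 9.10% → 9.1%.

9.1%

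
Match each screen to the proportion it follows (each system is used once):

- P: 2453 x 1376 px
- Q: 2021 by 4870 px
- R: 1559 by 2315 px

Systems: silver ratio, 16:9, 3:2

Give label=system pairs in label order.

P=16:9, Q=silver ratio, R=3:2

P = 2453/1376 ≈ 1.783 → 16:9 (1.778)
Q = 4870/2021 ≈ 2.410 → silver ratio (2.414)
R = 2315/1559 ≈ 1.485 → 3:2 (1.500)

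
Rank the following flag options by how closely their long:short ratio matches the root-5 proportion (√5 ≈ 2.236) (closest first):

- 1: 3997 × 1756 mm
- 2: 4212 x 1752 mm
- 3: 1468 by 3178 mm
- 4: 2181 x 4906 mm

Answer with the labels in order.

4, 1, 3, 2

1: 3997/1756 ≈ 2.276 → |2.276 − 2.236| = 0.040
2: 4212/1752 ≈ 2.404 → |2.404 − 2.236| = 0.168
3: 3178/1468 ≈ 2.165 → |2.165 − 2.236| = 0.071
4: 4906/2181 ≈ 2.249 → |2.249 − 2.236| = 0.013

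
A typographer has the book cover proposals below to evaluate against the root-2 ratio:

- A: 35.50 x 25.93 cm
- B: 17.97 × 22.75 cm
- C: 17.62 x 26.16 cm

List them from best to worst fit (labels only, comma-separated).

A, C, B

A: 35.50/25.93 ≈ 1.369 → |1.369 − 1.414| = 0.045
B: 22.75/17.97 ≈ 1.266 → |1.266 − 1.414| = 0.148
C: 26.16/17.62 ≈ 1.485 → |1.485 − 1.414| = 0.071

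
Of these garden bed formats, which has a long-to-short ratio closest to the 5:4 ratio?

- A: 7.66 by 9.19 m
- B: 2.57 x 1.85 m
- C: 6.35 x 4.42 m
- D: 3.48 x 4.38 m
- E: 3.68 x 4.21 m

D

Target 5:4 ≈ 1.250.
A: 1.200 (Δ0.050)  B: 1.389 (Δ0.139)  C: 1.437 (Δ0.187)  D: 1.259 (Δ0.009)  E: 1.144 (Δ0.106)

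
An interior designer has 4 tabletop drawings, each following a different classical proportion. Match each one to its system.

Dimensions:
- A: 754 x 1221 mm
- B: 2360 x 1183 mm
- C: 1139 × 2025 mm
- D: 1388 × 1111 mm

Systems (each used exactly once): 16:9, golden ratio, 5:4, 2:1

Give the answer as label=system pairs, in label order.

Ratios: A ≈ 1.619; B ≈ 1.995; C ≈ 1.778; D ≈ 1.249.
Targets: 16:9 ≈ 1.778; golden ratio ≈ 1.618; 5:4 ≈ 1.250; 2:1 ≈ 2.000.

A=golden ratio, B=2:1, C=16:9, D=5:4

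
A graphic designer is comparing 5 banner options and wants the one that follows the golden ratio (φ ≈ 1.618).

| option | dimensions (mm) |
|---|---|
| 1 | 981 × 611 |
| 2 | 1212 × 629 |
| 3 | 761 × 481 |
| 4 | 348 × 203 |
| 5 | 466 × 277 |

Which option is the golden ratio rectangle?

Target golden ratio ≈ 1.618.
1: 1.606 (Δ0.012)  2: 1.927 (Δ0.309)  3: 1.582 (Δ0.036)  4: 1.714 (Δ0.096)  5: 1.682 (Δ0.064)

1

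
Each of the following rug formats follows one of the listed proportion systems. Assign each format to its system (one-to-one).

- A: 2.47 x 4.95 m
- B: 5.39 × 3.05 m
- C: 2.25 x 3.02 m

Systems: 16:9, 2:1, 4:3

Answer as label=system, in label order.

Ratios: A ≈ 2.004; B ≈ 1.767; C ≈ 1.342.
Targets: 16:9 ≈ 1.778; 2:1 ≈ 2.000; 4:3 ≈ 1.333.

A=2:1, B=16:9, C=4:3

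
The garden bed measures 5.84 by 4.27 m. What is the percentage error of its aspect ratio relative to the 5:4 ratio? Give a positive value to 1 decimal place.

9.4%

Ratio = 5.84 / 4.27 ≈ 1.3677.
Ideal 5:4 = 1.2500. |1.3677 − 1.2500| / 1.2500 ≈ 9.42% → 9.4%.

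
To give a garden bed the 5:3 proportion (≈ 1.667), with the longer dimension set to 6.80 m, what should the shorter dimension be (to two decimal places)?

4.08 m

5:3 ≈ 1.66667.
Shorter side = 6.80 ÷ 1.66667 ≈ 4.0800 → 4.08 m.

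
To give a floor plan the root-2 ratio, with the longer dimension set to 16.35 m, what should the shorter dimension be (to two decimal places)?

root-2 ≈ 1.41421.
Shorter side = 16.35 ÷ 1.41421 ≈ 11.5612 → 11.56 m.

11.56 m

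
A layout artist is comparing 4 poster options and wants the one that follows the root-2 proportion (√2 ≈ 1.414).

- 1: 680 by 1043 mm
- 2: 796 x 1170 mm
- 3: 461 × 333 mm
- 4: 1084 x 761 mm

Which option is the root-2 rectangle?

4

Target root-2 ≈ 1.414.
1: 1.534 (Δ0.120)  2: 1.470 (Δ0.056)  3: 1.384 (Δ0.030)  4: 1.424 (Δ0.010)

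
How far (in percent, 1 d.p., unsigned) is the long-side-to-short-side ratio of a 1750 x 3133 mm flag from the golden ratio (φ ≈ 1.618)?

Ratio = 3133 / 1750 ≈ 1.7903.
Ideal golden ratio ≈ 1.6180. |1.7903 − 1.6180| / 1.6180 ≈ 10.65% → 10.6%.

10.6%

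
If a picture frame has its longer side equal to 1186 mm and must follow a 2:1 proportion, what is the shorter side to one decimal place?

2:1 = 2.00000.
Shorter side = 1186 ÷ 2.00000 ≈ 593.000 → 593.0 mm.

593.0 mm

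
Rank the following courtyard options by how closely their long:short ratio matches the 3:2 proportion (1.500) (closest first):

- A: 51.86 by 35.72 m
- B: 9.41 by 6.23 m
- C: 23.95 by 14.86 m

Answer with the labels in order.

A: 51.86/35.72 ≈ 1.452 → |1.452 − 1.500| = 0.048
B: 9.41/6.23 ≈ 1.510 → |1.510 − 1.500| = 0.010
C: 23.95/14.86 ≈ 1.612 → |1.612 − 1.500| = 0.112

B, A, C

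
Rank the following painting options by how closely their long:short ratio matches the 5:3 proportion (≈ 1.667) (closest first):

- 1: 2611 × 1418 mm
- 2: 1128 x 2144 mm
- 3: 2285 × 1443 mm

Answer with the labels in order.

3, 1, 2

1: 2611/1418 ≈ 1.841 → |1.841 − 1.667| = 0.174
2: 2144/1128 ≈ 1.901 → |1.901 − 1.667| = 0.234
3: 2285/1443 ≈ 1.584 → |1.584 − 1.667| = 0.083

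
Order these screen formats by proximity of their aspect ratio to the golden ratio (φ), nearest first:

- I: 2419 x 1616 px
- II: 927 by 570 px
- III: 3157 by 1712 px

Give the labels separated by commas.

I: 2419/1616 ≈ 1.497 → |1.497 − 1.618| = 0.121
II: 927/570 ≈ 1.626 → |1.626 − 1.618| = 0.008
III: 3157/1712 ≈ 1.844 → |1.844 − 1.618| = 0.226

II, I, III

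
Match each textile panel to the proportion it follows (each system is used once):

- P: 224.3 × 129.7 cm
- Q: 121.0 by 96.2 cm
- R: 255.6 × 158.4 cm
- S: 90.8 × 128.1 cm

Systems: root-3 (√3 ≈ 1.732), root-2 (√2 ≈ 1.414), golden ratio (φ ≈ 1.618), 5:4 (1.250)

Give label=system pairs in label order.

Ratios: P ≈ 1.729; Q ≈ 1.258; R ≈ 1.614; S ≈ 1.411.
Targets: root-3 ≈ 1.732; root-2 ≈ 1.414; golden ratio ≈ 1.618; 5:4 ≈ 1.250.

P=root-3, Q=5:4, R=golden ratio, S=root-2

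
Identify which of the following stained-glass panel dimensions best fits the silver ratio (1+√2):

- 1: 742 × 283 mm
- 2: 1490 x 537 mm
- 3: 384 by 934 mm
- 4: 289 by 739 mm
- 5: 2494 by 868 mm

3

Target silver ratio ≈ 2.414.
1: 2.622 (Δ0.208)  2: 2.775 (Δ0.361)  3: 2.432 (Δ0.018)  4: 2.557 (Δ0.143)  5: 2.873 (Δ0.459)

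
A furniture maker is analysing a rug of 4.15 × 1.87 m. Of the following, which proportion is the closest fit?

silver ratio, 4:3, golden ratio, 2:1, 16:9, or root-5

Ratio = 4.15 / 1.87 ≈ 2.219.
Distances: silver ratio 2.414 (Δ 0.195); 4:3 1.333 (Δ 0.886); golden ratio 1.618 (Δ 0.601); 2:1 2.000 (Δ 0.219); 16:9 1.778 (Δ 0.441); root-5 2.236 (Δ 0.017).

root-5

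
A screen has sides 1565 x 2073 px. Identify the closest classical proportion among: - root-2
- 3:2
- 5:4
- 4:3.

4:3

Ratio = 2073 / 1565 ≈ 1.325.
Distances: root-2 1.414 (Δ 0.089); 3:2 1.500 (Δ 0.175); 5:4 1.250 (Δ 0.075); 4:3 1.333 (Δ 0.008).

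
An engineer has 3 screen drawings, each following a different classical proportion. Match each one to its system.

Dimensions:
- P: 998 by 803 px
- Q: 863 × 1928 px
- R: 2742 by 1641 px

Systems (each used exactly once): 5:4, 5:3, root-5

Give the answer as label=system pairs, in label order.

P=5:4, Q=root-5, R=5:3

P = 998/803 ≈ 1.243 → 5:4 (1.250)
Q = 1928/863 ≈ 2.234 → root-5 (2.236)
R = 2742/1641 ≈ 1.671 → 5:3 (1.667)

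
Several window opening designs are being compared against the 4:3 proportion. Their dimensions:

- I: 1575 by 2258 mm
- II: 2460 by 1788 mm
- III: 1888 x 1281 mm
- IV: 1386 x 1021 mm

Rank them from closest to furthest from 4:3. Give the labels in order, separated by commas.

IV, II, I, III

Ratios: I = 2258 / 1575 ≈ 1.434; II = 2460 / 1788 ≈ 1.376; III = 1888 / 1281 ≈ 1.474; IV = 1386 / 1021 ≈ 1.357.
|Δ from 1.333|: I 0.101; II 0.043; III 0.141; IV 0.024.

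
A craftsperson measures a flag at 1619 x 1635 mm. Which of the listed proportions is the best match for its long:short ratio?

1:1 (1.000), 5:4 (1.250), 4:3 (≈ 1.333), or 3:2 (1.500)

1:1

Ratio = 1635 / 1619 ≈ 1.010.
Distances: 1:1 1.000 (Δ 0.010); 5:4 1.250 (Δ 0.240); 4:3 1.333 (Δ 0.323); 3:2 1.500 (Δ 0.490).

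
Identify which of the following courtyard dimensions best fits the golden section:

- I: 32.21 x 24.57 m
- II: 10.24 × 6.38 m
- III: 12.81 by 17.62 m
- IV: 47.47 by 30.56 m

II

Target golden ratio ≈ 1.618.
I: 1.311 (Δ0.307)  II: 1.605 (Δ0.013)  III: 1.375 (Δ0.243)  IV: 1.553 (Δ0.065)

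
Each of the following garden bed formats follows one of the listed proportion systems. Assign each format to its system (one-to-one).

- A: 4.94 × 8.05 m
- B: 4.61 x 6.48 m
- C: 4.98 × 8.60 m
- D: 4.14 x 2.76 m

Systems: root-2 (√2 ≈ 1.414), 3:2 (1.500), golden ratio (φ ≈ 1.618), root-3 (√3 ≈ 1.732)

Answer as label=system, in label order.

A=golden ratio, B=root-2, C=root-3, D=3:2

Ratios: A ≈ 1.630; B ≈ 1.406; C ≈ 1.727; D ≈ 1.500.
Targets: root-2 ≈ 1.414; 3:2 ≈ 1.500; golden ratio ≈ 1.618; root-3 ≈ 1.732.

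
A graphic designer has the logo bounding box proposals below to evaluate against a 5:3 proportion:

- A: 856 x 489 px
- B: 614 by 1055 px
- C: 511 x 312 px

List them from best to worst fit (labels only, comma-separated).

C, B, A

A: 856/489 ≈ 1.751 → |1.751 − 1.667| = 0.084
B: 1055/614 ≈ 1.718 → |1.718 − 1.667| = 0.051
C: 511/312 ≈ 1.638 → |1.638 − 1.667| = 0.029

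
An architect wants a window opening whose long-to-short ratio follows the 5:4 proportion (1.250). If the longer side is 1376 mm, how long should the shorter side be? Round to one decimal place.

1100.8 mm

5:4 = 1.25000.
Shorter side = 1376 ÷ 1.25000 ≈ 1100.800 → 1100.8 mm.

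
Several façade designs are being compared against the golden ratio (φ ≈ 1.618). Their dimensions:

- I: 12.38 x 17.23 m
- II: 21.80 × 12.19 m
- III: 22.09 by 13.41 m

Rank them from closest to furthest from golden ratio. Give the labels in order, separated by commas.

I: 17.23/12.38 ≈ 1.392 → |1.392 − 1.618| = 0.226
II: 21.80/12.19 ≈ 1.788 → |1.788 − 1.618| = 0.170
III: 22.09/13.41 ≈ 1.647 → |1.647 − 1.618| = 0.029

III, II, I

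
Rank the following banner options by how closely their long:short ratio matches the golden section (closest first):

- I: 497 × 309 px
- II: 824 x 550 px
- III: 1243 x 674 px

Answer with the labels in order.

I, II, III

Ratios: I = 497 / 309 ≈ 1.608; II = 824 / 550 ≈ 1.498; III = 1243 / 674 ≈ 1.844.
|Δ from 1.618|: I 0.010; II 0.120; III 0.226.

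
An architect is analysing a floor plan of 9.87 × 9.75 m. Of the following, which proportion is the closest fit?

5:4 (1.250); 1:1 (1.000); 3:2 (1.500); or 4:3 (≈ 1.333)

1:1

Ratio = 9.87 / 9.75 ≈ 1.012.
Distances: 5:4 1.250 (Δ 0.238); 1:1 1.000 (Δ 0.012); 3:2 1.500 (Δ 0.488); 4:3 1.333 (Δ 0.321).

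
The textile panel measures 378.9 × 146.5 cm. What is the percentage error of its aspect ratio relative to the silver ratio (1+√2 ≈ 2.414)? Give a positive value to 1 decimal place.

Ratio = 378.9 / 146.5 ≈ 2.5863.
Ideal silver ratio ≈ 2.4142. |2.5863 − 2.4142| / 2.4142 ≈ 7.13% → 7.1%.

7.1%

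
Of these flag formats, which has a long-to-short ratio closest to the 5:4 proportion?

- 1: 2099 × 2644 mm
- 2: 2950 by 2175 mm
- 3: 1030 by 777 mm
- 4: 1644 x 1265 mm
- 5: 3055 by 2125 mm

Ratios (long/short): 1 ≈ 1.260; 2 ≈ 1.356; 3 ≈ 1.326; 4 ≈ 1.300; 5 ≈ 1.438.
5:4 ≈ 1.250; option 1 is nearest (Δ 0.010).

1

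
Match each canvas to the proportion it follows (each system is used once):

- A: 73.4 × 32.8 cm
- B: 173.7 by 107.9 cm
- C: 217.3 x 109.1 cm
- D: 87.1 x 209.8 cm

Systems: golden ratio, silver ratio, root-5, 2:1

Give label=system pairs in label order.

A=root-5, B=golden ratio, C=2:1, D=silver ratio

Ratios: A ≈ 2.238; B ≈ 1.610; C ≈ 1.992; D ≈ 2.409.
Targets: golden ratio ≈ 1.618; silver ratio ≈ 2.414; root-5 ≈ 2.236; 2:1 ≈ 2.000.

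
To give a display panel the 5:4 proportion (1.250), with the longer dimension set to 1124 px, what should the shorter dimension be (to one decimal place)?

5:4 = 1.25000.
Shorter side = 1124 ÷ 1.25000 ≈ 899.200 → 899.2 px.

899.2 px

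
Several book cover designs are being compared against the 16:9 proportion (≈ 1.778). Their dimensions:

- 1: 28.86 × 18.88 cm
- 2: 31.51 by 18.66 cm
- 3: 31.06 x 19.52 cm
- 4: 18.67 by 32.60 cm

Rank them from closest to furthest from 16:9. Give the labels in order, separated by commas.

Ratios: 1 = 28.86 / 18.88 ≈ 1.529; 2 = 31.51 / 18.66 ≈ 1.689; 3 = 31.06 / 19.52 ≈ 1.591; 4 = 32.60 / 18.67 ≈ 1.746.
|Δ from 1.778|: 1 0.249; 2 0.089; 3 0.187; 4 0.032.

4, 2, 3, 1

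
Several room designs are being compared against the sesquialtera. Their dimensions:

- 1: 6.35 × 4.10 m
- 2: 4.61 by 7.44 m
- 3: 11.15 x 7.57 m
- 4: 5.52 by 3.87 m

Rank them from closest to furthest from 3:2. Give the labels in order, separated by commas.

Ratios: 1 = 6.35 / 4.10 ≈ 1.549; 2 = 7.44 / 4.61 ≈ 1.614; 3 = 11.15 / 7.57 ≈ 1.473; 4 = 5.52 / 3.87 ≈ 1.426.
|Δ from 1.500|: 1 0.049; 2 0.114; 3 0.027; 4 0.074.

3, 1, 4, 2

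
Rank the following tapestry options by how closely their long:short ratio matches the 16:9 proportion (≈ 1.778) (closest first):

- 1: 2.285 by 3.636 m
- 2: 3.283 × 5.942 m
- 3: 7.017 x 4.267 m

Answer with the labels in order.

2, 3, 1

Ratios: 1 = 3.636 / 2.285 ≈ 1.591; 2 = 5.942 / 3.283 ≈ 1.810; 3 = 7.017 / 4.267 ≈ 1.644.
|Δ from 1.778|: 1 0.187; 2 0.032; 3 0.134.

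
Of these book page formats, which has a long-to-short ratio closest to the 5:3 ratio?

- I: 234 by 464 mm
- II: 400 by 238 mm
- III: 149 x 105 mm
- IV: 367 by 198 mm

II

Target 5:3 ≈ 1.667.
I: 1.983 (Δ0.316)  II: 1.681 (Δ0.014)  III: 1.419 (Δ0.248)  IV: 1.854 (Δ0.187)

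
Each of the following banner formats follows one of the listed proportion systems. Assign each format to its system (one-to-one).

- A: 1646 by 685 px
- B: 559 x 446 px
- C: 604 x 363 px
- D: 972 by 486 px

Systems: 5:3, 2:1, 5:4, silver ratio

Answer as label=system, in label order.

Ratios: A ≈ 2.403; B ≈ 1.253; C ≈ 1.664; D ≈ 2.000.
Targets: 5:3 ≈ 1.667; 2:1 ≈ 2.000; 5:4 ≈ 1.250; silver ratio ≈ 2.414.

A=silver ratio, B=5:4, C=5:3, D=2:1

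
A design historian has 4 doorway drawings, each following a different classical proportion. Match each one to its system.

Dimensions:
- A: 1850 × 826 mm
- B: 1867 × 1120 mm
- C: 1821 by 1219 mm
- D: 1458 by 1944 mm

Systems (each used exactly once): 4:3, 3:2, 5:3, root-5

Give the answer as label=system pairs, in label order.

A=root-5, B=5:3, C=3:2, D=4:3

A = 1850/826 ≈ 2.240 → root-5 (2.236)
B = 1867/1120 ≈ 1.667 → 5:3 (1.667)
C = 1821/1219 ≈ 1.494 → 3:2 (1.500)
D = 1944/1458 ≈ 1.333 → 4:3 (1.333)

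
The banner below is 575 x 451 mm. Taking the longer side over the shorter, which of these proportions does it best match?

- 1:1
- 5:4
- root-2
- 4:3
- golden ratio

5:4

575/451 ≈ 1.275. Nearest candidates are 5:4 (1.250, off by 0.025) and 4:3 (1.333, off by 0.058).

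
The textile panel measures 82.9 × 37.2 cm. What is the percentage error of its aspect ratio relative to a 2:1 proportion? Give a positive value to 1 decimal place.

11.4%

Ratio = 82.9 / 37.2 ≈ 2.2285.
Ideal 2:1 = 2.0000. |2.2285 − 2.0000| / 2.0000 ≈ 11.42% → 11.4%.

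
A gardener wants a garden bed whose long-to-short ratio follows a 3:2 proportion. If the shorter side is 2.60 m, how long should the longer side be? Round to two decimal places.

3:2 = 1.50000.
Longer side = 2.60 × 1.50000 ≈ 3.9000 → 3.90 m.

3.90 m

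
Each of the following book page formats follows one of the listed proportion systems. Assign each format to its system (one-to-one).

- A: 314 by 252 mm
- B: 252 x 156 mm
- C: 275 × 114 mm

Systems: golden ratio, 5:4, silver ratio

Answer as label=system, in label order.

A=5:4, B=golden ratio, C=silver ratio

A = 314/252 ≈ 1.246 → 5:4 (1.250)
B = 252/156 ≈ 1.615 → golden ratio (1.618)
C = 275/114 ≈ 2.412 → silver ratio (2.414)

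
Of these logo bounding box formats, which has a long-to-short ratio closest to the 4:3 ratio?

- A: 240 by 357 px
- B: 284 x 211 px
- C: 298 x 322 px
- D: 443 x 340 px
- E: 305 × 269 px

B

Ratios (long/short): A ≈ 1.488; B ≈ 1.346; C ≈ 1.081; D ≈ 1.303; E ≈ 1.134.
4:3 ≈ 1.333; option B is nearest (Δ 0.013).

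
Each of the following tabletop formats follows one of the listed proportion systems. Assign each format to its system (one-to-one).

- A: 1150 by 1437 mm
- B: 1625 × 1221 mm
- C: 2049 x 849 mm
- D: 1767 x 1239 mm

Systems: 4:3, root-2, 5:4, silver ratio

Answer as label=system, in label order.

A = 1437/1150 ≈ 1.250 → 5:4 (1.250)
B = 1625/1221 ≈ 1.331 → 4:3 (1.333)
C = 2049/849 ≈ 2.413 → silver ratio (2.414)
D = 1767/1239 ≈ 1.426 → root-2 (1.414)

A=5:4, B=4:3, C=silver ratio, D=root-2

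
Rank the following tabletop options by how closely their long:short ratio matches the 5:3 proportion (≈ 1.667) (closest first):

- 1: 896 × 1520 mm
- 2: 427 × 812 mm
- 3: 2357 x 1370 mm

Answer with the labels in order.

1, 3, 2

1: 1520/896 ≈ 1.696 → |1.696 − 1.667| = 0.029
2: 812/427 ≈ 1.902 → |1.902 − 1.667| = 0.235
3: 2357/1370 ≈ 1.720 → |1.720 − 1.667| = 0.053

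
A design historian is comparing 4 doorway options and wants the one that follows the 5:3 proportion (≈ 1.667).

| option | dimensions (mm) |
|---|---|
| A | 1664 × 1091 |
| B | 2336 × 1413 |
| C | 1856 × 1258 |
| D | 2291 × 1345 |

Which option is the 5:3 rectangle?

Ratios (long/short): A ≈ 1.525; B ≈ 1.653; C ≈ 1.475; D ≈ 1.703.
5:3 ≈ 1.667; option B is nearest (Δ 0.014).

B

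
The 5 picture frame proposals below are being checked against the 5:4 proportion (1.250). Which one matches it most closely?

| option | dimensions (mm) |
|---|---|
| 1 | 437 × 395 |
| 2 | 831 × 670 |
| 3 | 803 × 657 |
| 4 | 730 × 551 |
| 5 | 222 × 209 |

Target 5:4 ≈ 1.250.
1: 1.106 (Δ0.144)  2: 1.240 (Δ0.010)  3: 1.222 (Δ0.028)  4: 1.325 (Δ0.075)  5: 1.062 (Δ0.188)

2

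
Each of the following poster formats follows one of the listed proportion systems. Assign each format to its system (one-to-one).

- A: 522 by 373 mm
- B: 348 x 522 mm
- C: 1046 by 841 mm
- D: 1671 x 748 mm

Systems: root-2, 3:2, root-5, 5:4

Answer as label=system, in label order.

A = 522/373 ≈ 1.399 → root-2 (1.414)
B = 522/348 ≈ 1.500 → 3:2 (1.500)
C = 1046/841 ≈ 1.244 → 5:4 (1.250)
D = 1671/748 ≈ 2.234 → root-5 (2.236)

A=root-2, B=3:2, C=5:4, D=root-5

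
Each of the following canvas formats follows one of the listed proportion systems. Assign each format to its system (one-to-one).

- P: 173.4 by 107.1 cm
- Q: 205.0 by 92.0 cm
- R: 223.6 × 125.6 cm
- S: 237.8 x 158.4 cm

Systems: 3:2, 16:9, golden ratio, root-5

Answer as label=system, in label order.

P=golden ratio, Q=root-5, R=16:9, S=3:2

Ratios: P ≈ 1.619; Q ≈ 2.228; R ≈ 1.780; S ≈ 1.501.
Targets: 3:2 ≈ 1.500; 16:9 ≈ 1.778; golden ratio ≈ 1.618; root-5 ≈ 2.236.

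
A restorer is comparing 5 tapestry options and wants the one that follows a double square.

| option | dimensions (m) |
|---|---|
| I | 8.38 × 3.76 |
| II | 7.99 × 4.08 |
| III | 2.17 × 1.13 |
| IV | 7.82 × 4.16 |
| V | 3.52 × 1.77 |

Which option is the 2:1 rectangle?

Ratios (long/short): I ≈ 2.229; II ≈ 1.958; III ≈ 1.920; IV ≈ 1.880; V ≈ 1.989.
2:1 ≈ 2.000; option V is nearest (Δ 0.011).

V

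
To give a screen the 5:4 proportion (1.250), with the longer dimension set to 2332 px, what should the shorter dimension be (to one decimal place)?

1865.6 px

5:4 = 1.25000.
Shorter side = 2332 ÷ 1.25000 ≈ 1865.600 → 1865.6 px.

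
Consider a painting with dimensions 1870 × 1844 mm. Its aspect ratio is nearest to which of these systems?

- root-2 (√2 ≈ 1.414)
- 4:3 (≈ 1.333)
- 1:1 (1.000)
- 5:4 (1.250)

Ratio = 1870 / 1844 ≈ 1.014.
Distances: root-2 1.414 (Δ 0.400); 4:3 1.333 (Δ 0.319); 1:1 1.000 (Δ 0.014); 5:4 1.250 (Δ 0.236).

1:1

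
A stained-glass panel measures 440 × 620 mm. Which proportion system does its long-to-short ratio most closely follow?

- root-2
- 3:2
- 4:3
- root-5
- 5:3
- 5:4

Ratio = 620 / 440 ≈ 1.409.
Distances: root-2 1.414 (Δ 0.005); 3:2 1.500 (Δ 0.091); 4:3 1.333 (Δ 0.076); root-5 2.236 (Δ 0.827); 5:3 1.667 (Δ 0.258); 5:4 1.250 (Δ 0.159).

root-2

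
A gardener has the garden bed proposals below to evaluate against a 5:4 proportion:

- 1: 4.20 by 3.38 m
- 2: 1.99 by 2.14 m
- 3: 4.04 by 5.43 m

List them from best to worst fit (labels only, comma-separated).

1, 3, 2

Ratios: 1 = 4.20 / 3.38 ≈ 1.243; 2 = 2.14 / 1.99 ≈ 1.075; 3 = 5.43 / 4.04 ≈ 1.344.
|Δ from 1.250|: 1 0.007; 2 0.175; 3 0.094.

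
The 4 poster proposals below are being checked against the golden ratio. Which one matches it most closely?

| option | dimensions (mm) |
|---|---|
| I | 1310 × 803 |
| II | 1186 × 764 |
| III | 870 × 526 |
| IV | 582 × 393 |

Target golden ratio ≈ 1.618.
I: 1.631 (Δ0.013)  II: 1.552 (Δ0.066)  III: 1.654 (Δ0.036)  IV: 1.481 (Δ0.137)

I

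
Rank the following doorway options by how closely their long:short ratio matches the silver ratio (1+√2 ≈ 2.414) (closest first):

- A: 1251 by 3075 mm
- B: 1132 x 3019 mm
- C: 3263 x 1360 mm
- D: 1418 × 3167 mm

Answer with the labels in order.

Ratios: A = 3075 / 1251 ≈ 2.458; B = 3019 / 1132 ≈ 2.667; C = 3263 / 1360 ≈ 2.399; D = 3167 / 1418 ≈ 2.233.
|Δ from 2.414|: A 0.044; B 0.253; C 0.015; D 0.181.

C, A, D, B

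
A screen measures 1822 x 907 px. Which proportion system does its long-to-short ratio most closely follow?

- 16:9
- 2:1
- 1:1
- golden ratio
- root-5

2:1

1822/907 ≈ 2.009. Nearest candidates are 2:1 (2.000, off by 0.009) and root-5 (2.236, off by 0.227).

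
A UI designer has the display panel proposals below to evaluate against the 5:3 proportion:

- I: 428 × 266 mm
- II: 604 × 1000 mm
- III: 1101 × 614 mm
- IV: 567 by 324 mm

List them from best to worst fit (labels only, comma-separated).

I: 428/266 ≈ 1.609 → |1.609 − 1.667| = 0.058
II: 1000/604 ≈ 1.656 → |1.656 − 1.667| = 0.011
III: 1101/614 ≈ 1.793 → |1.793 − 1.667| = 0.126
IV: 567/324 ≈ 1.750 → |1.750 − 1.667| = 0.083

II, I, IV, III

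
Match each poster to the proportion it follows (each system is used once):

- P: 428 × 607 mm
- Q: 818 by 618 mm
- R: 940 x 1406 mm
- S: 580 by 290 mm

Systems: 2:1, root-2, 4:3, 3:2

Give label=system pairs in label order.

P = 607/428 ≈ 1.418 → root-2 (1.414)
Q = 818/618 ≈ 1.324 → 4:3 (1.333)
R = 1406/940 ≈ 1.496 → 3:2 (1.500)
S = 580/290 ≈ 2.000 → 2:1 (2.000)

P=root-2, Q=4:3, R=3:2, S=2:1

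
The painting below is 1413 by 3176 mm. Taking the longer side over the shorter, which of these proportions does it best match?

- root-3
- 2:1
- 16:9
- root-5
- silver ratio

root-5

Ratio = 3176 / 1413 ≈ 2.248.
Distances: root-3 1.732 (Δ 0.516); 2:1 2.000 (Δ 0.248); 16:9 1.778 (Δ 0.470); root-5 2.236 (Δ 0.012); silver ratio 2.414 (Δ 0.166).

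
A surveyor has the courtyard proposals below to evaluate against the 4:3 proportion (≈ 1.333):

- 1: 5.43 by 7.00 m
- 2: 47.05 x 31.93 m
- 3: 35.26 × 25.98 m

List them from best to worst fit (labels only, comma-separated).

3, 1, 2

1: 7.00/5.43 ≈ 1.289 → |1.289 − 1.333| = 0.044
2: 47.05/31.93 ≈ 1.474 → |1.474 − 1.333| = 0.141
3: 35.26/25.98 ≈ 1.357 → |1.357 − 1.333| = 0.024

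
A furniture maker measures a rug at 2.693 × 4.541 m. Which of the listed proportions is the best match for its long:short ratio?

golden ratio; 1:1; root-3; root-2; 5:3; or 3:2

5:3

4.541/2.693 ≈ 1.686. Nearest candidates are 5:3 (1.667, off by 0.019) and root-3 (1.732, off by 0.046).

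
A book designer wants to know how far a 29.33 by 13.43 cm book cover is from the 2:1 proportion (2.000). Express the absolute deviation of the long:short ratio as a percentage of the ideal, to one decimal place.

9.2%

Ratio = 29.33 / 13.43 ≈ 2.1839.
Ideal 2:1 = 2.0000. |2.1839 − 2.0000| / 2.0000 ≈ 9.19% → 9.2%.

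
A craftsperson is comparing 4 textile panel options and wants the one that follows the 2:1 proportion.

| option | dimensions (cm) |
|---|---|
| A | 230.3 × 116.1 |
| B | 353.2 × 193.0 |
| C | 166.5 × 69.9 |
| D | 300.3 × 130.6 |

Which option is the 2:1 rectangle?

Target 2:1 ≈ 2.000.
A: 1.984 (Δ0.016)  B: 1.830 (Δ0.170)  C: 2.382 (Δ0.382)  D: 2.299 (Δ0.299)

A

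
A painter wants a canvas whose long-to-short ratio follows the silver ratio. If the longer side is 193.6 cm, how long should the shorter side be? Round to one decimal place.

silver ratio ≈ 2.41421.
Shorter side = 193.6 ÷ 2.41421 ≈ 80.192 → 80.2 cm.

80.2 cm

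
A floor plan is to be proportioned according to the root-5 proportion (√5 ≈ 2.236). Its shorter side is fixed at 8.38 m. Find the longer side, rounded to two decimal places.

root-5 ≈ 2.23607.
Longer side = 8.38 × 2.23607 ≈ 18.7383 → 18.74 m.

18.74 m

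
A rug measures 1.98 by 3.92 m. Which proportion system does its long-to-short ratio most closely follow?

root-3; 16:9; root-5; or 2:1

2:1

Ratio = 3.92 / 1.98 ≈ 1.980.
Distances: root-3 1.732 (Δ 0.248); 16:9 1.778 (Δ 0.202); root-5 2.236 (Δ 0.256); 2:1 2.000 (Δ 0.020).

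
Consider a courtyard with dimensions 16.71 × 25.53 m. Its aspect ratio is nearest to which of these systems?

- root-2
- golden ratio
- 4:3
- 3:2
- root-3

25.53/16.71 ≈ 1.528. Nearest candidates are 3:2 (1.500, off by 0.028) and golden ratio (1.618, off by 0.090).

3:2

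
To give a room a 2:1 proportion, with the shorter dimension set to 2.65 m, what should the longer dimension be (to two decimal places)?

2:1 = 2.00000.
Longer side = 2.65 × 2.00000 ≈ 5.3000 → 5.30 m.

5.30 m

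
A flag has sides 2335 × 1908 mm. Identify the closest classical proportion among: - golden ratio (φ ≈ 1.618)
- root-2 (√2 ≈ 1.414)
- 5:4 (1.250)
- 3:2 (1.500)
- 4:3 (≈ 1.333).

5:4

Ratio = 2335 / 1908 ≈ 1.224.
Distances: golden ratio 1.618 (Δ 0.394); root-2 1.414 (Δ 0.190); 5:4 1.250 (Δ 0.026); 3:2 1.500 (Δ 0.276); 4:3 1.333 (Δ 0.109).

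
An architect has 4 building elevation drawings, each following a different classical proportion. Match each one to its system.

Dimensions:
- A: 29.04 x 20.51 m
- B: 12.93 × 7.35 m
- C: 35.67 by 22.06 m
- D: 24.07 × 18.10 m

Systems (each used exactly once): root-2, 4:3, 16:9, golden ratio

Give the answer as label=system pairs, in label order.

A=root-2, B=16:9, C=golden ratio, D=4:3

Ratios: A ≈ 1.416; B ≈ 1.759; C ≈ 1.617; D ≈ 1.330.
Targets: root-2 ≈ 1.414; 4:3 ≈ 1.333; 16:9 ≈ 1.778; golden ratio ≈ 1.618.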